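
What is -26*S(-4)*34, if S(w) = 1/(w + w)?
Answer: 221/2 ≈ 110.50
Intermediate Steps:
S(w) = 1/(2*w)
-26*S(-4)*34 = -13/(-4)*34 = -13*(-1)/4*34 = -26*(-⅛)*34 = (13/4)*34 = 221/2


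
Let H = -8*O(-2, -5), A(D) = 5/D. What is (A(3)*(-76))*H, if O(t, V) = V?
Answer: -15200/3 ≈ -5066.7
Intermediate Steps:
H = 40 (H = -8*(-5) = 40)
(A(3)*(-76))*H = ((5/3)*(-76))*40 = -380/3*40 = -15200/3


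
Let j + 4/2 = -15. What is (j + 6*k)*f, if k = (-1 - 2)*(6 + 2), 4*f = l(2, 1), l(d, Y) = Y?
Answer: -161/4 ≈ -40.250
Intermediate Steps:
f = ¼ (f = (¼)*1 = ¼ ≈ 0.25000)
k = -24 (k = -3*8 = -24)
j = -17 (j = -2 - 15 = -17)
(j + 6*k)*f = (-17 + 6*(-24))*(¼) = (-17 - 144)*(¼) = -161*¼ = -161/4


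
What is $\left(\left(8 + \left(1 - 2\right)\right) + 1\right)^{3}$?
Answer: $512$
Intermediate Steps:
$\left(\left(8 + \left(1 - 2\right)\right) + 1\right)^{3} = \left(\left(8 - 1\right) + 1\right)^{3} = \left(7 + 1\right)^{3} = 8^{3} = 512$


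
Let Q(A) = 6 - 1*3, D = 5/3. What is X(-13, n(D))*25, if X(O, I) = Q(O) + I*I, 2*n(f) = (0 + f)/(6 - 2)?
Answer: 43825/576 ≈ 76.085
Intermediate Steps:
D = 5/3 (D = 5*(1/3) = 5/3 ≈ 1.6667)
Q(A) = 3 (Q(A) = 6 - 3 = 3)
n(f) = f/8 (n(f) = ((0 + f)/(6 - 2))/2 = (f/4)/2 = f/8)
X(O, I) = 3 + I**2 (X(O, I) = 3 + I*I = 3 + I**2)
X(-13, n(D))*25 = (3 + ((1/8)*(5/3))**2)*25 = (3 + (5/24)**2)*25 = (3 + 25/576)*25 = (1753/576)*25 = 43825/576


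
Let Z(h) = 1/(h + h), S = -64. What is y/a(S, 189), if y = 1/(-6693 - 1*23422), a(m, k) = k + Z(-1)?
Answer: -2/11353355 ≈ -1.7616e-7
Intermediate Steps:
Z(h) = 1/(2*h)
a(m, k) = -½ + k (a(m, k) = k + (½)/(-1) = k + (½)*(-1) = k - ½ = -½ + k)
y = -1/30115 (y = 1/(-6693 - 23422) = 1/(-30115) = -1/30115 ≈ -3.3206e-5)
y/a(S, 189) = -1/(30115*(-½ + 189)) = -1/(30115*377/2) = -1/30115*2/377 = -2/11353355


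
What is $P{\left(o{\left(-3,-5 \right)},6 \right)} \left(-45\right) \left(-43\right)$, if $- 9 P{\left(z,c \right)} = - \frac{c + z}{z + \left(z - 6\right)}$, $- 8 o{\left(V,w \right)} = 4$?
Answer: $- \frac{2365}{14} \approx -168.93$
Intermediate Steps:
$o{\left(V,w \right)} = - \frac{1}{2}$ ($o{\left(V,w \right)} = \left(- \frac{1}{8}\right) 4 = - \frac{1}{2}$)
$P{\left(z,c \right)} = \frac{c + z}{9 \left(-6 + 2 z\right)}$ ($P{\left(z,c \right)} = - \frac{\left(-1\right) \frac{c + z}{z + \left(z - 6\right)}}{9} = - \frac{\left(-1\right) \frac{c + z}{z + \left(-6 + z\right)}}{9} = - \frac{\left(-1\right) \frac{c + z}{-6 + 2 z}}{9} = - \frac{\left(-1\right) \frac{1}{-6 + 2 z} \left(c + z\right)}{9} = \frac{c + z}{9 \left(-6 + 2 z\right)}$)
$P{\left(o{\left(-3,-5 \right)},6 \right)} \left(-45\right) \left(-43\right) = \frac{6 - \frac{1}{2}}{18 \left(-3 - \frac{1}{2}\right)} \left(-45\right) \left(-43\right) = \frac{1}{18} \frac{1}{- \frac{7}{2}} \cdot \frac{11}{2} \left(-45\right) \left(-43\right) = \frac{1}{18} \left(- \frac{2}{7}\right) \frac{11}{2} \left(-45\right) \left(-43\right) = \left(- \frac{11}{126}\right) \left(-45\right) \left(-43\right) = \frac{55}{14} \left(-43\right) = - \frac{2365}{14}$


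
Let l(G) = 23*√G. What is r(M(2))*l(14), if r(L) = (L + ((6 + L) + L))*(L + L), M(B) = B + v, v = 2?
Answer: 3312*√14 ≈ 12392.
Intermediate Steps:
M(B) = 2 + B (M(B) = B + 2 = 2 + B)
r(L) = 2*L*(6 + 3*L) (r(L) = (L + (6 + 2*L))*(2*L) = (6 + 3*L)*(2*L) = 2*L*(6 + 3*L))
r(M(2))*l(14) = (6*(2 + 2)*(2 + (2 + 2)))*(23*√14) = (6*4*(2 + 4))*(23*√14) = (6*4*6)*(23*√14) = 144*(23*√14) = 3312*√14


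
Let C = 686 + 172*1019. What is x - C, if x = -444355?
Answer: -620309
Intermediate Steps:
C = 175954 (C = 686 + 175268 = 175954)
x - C = -444355 - 1*175954 = -444355 - 175954 = -620309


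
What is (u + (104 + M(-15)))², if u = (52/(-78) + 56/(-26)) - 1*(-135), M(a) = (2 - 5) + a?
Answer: 72403081/1521 ≈ 47602.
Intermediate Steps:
M(a) = -3 + a
u = 5155/39 (u = (52*(-1/78) + 56*(-1/26)) + 135 = (-⅔ - 28/13) + 135 = -110/39 + 135 = 5155/39 ≈ 132.18)
(u + (104 + M(-15)))² = (5155/39 + (104 + (-3 - 15)))² = (5155/39 + (104 - 18))² = (5155/39 + 86)² = (8509/39)² = 72403081/1521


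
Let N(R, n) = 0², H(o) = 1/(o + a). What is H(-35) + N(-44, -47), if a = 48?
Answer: 1/13 ≈ 0.076923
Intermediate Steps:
H(o) = 1/(48 + o) (H(o) = 1/(o + 48) = 1/(48 + o))
N(R, n) = 0
H(-35) + N(-44, -47) = 1/(48 - 35) + 0 = 1/13 + 0 = 1/13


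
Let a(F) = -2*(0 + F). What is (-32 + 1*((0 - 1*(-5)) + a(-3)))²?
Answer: 441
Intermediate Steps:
a(F) = -2*F
(-32 + 1*((0 - 1*(-5)) + a(-3)))² = (-32 + 1*((0 - 1*(-5)) - 2*(-3)))² = (-32 + 1*((0 + 5) + 6))² = (-32 + 1*(5 + 6))² = (-32 + 1*11)² = (-32 + 11)² = (-21)² = 441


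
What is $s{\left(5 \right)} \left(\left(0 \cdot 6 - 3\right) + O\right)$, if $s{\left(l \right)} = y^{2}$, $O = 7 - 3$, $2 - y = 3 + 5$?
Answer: $36$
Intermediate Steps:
$y = -6$ ($y = 2 - \left(3 + 5\right) = 2 - 8 = -6$)
$O = 4$
$s{\left(l \right)} = 36$ ($s{\left(l \right)} = \left(-6\right)^{2} = 36$)
$s{\left(5 \right)} \left(\left(0 \cdot 6 - 3\right) + O\right) = 36 \left(\left(0 \cdot 6 - 3\right) + 4\right) = 36 \left(\left(0 - 3\right) + 4\right) = 36 \left(-3 + 4\right) = 36 \cdot 1 = 36$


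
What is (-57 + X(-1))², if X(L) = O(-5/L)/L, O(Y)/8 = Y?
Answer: 9409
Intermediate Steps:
O(Y) = 8*Y
X(L) = -40/L² (X(L) = (8*(-5/L))/L = (-40/L)/L = -40/L²)
(-57 + X(-1))² = (-57 - 40/(-1)²)² = (-57 - 40*1)² = (-57 - 40)² = (-97)² = 9409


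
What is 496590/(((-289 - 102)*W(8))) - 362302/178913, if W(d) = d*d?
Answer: -48956325959/2238559456 ≈ -21.870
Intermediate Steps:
W(d) = d²
496590/(((-289 - 102)*W(8))) - 362302/178913 = 496590/(((-289 - 102)*8²)) - 362302/178913 = 496590/((-391*64)) - 362302*1/178913 = 496590/(-25024) - 362302/178913 = 496590*(-1/25024) - 362302/178913 = -248295/12512 - 362302/178913 = -48956325959/2238559456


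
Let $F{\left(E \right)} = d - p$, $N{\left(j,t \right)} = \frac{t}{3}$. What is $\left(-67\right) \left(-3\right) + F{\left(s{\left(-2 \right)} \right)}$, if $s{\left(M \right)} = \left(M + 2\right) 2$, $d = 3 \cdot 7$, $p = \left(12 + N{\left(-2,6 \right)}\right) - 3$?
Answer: $211$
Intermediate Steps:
$N{\left(j,t \right)} = \frac{t}{3}$ ($N{\left(j,t \right)} = t \frac{1}{3} = \frac{t}{3}$)
$p = 11$ ($p = \left(12 + \frac{1}{3} \cdot 6\right) - 3 = \left(12 + 2\right) - 3 = 14 - 3 = 11$)
$d = 21$
$s{\left(M \right)} = 4 + 2 M$ ($s{\left(M \right)} = \left(2 + M\right) 2 = 4 + 2 M$)
$F{\left(E \right)} = 10$ ($F{\left(E \right)} = 21 - 11 = 10$)
$\left(-67\right) \left(-3\right) + F{\left(s{\left(-2 \right)} \right)} = \left(-67\right) \left(-3\right) + 10 = 201 + 10 = 211$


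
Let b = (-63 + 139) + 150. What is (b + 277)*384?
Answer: 193152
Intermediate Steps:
b = 226 (b = 76 + 150 = 226)
(b + 277)*384 = (226 + 277)*384 = 503*384 = 193152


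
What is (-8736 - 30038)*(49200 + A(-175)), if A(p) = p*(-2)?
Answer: -1921251700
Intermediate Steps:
A(p) = -2*p
(-8736 - 30038)*(49200 + A(-175)) = (-8736 - 30038)*(49200 - 2*(-175)) = -38774*(49200 + 350) = -38774*49550 = -1921251700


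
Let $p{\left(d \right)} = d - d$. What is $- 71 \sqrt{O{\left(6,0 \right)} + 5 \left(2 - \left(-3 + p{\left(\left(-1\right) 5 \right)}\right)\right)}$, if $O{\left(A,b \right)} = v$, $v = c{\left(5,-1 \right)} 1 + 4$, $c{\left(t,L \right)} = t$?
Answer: $- 71 \sqrt{34} \approx -414.0$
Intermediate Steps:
$p{\left(d \right)} = 0$
$v = 9$ ($v = 5 \cdot 1 + 4 = 5 + 4 = 9$)
$O{\left(A,b \right)} = 9$
$- 71 \sqrt{O{\left(6,0 \right)} + 5 \left(2 - \left(-3 + p{\left(\left(-1\right) 5 \right)}\right)\right)} = - 71 \sqrt{9 + 5 \left(2 + \left(3 - 0\right)\right)} = - 71 \sqrt{9 + 5 \left(2 + \left(3 + 0\right)\right)} = - 71 \sqrt{9 + 5 \left(2 + 3\right)} = - 71 \sqrt{9 + 5 \cdot 5} = - 71 \sqrt{9 + 25} = - 71 \sqrt{34}$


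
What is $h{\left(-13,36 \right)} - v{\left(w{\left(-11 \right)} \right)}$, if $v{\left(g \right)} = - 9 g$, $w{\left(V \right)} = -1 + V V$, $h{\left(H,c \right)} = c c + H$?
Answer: $2363$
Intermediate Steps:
$h{\left(H,c \right)} = H + c^{2}$ ($h{\left(H,c \right)} = c^{2} + H = H + c^{2}$)
$w{\left(V \right)} = -1 + V^{2}$
$h{\left(-13,36 \right)} - v{\left(w{\left(-11 \right)} \right)} = \left(-13 + 36^{2}\right) - - 9 \left(-1 + \left(-11\right)^{2}\right) = \left(-13 + 1296\right) - - 9 \left(-1 + 121\right) = 1283 - \left(-9\right) 120 = 1283 - -1080 = 1283 + 1080 = 2363$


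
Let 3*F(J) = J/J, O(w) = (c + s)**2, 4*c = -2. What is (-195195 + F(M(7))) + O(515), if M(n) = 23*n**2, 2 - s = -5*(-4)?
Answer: -2338229/12 ≈ -1.9485e+5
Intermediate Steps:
c = -1/2 (c = (1/4)*(-2) = -1/2 ≈ -0.50000)
s = -18 (s = 2 - (-5)*(-4) = 2 - 1*20 = 2 - 20 = -18)
O(w) = 1369/4 (O(w) = (-1/2 - 18)**2 = (-37/2)**2 = 1369/4)
F(J) = 1/3 (F(J) = (J/J)/3 = (1/3)*1 = 1/3)
(-195195 + F(M(7))) + O(515) = (-195195 + 1/3) + 1369/4 = -585584/3 + 1369/4 = -2338229/12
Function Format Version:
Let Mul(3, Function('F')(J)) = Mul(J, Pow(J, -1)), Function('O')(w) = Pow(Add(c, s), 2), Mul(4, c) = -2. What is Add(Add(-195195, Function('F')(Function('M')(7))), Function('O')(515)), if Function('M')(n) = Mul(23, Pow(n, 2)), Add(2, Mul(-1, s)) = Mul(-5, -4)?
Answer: Rational(-2338229, 12) ≈ -1.9485e+5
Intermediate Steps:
c = Rational(-1, 2) (c = Mul(Rational(1, 4), -2) = Rational(-1, 2) ≈ -0.50000)
s = -18 (s = Add(2, Mul(-1, Mul(-5, -4))) = Add(2, Mul(-1, 20)) = Add(2, -20) = -18)
Function('O')(w) = Rational(1369, 4) (Function('O')(w) = Pow(Add(Rational(-1, 2), -18), 2) = Pow(Rational(-37, 2), 2) = Rational(1369, 4))
Function('F')(J) = Rational(1, 3) (Function('F')(J) = Mul(Rational(1, 3), Mul(J, Pow(J, -1))) = Mul(Rational(1, 3), 1) = Rational(1, 3))
Add(Add(-195195, Function('F')(Function('M')(7))), Function('O')(515)) = Add(Add(-195195, Rational(1, 3)), Rational(1369, 4)) = Add(Rational(-585584, 3), Rational(1369, 4)) = Rational(-2338229, 12)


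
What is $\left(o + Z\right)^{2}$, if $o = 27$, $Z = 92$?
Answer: $14161$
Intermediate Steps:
$\left(o + Z\right)^{2} = \left(27 + 92\right)^{2} = 119^{2} = 14161$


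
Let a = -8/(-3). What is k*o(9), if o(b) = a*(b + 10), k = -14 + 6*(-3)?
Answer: -4864/3 ≈ -1621.3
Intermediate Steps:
a = 8/3 (a = -8*(-⅓) = 8/3 ≈ 2.6667)
k = -32 (k = -14 - 18 = -32)
o(b) = 80/3 + 8*b/3 (o(b) = 8*(b + 10)/3 = 8*(10 + b)/3 = 80/3 + 8*b/3)
k*o(9) = -32*(80/3 + (8/3)*9) = -32*(80/3 + 24) = -32*152/3 = -4864/3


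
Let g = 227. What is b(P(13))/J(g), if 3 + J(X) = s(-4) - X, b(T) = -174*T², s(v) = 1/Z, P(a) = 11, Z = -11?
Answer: 231594/2531 ≈ 91.503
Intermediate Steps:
s(v) = -1/11 (s(v) = 1/(-11) = -1/11)
J(X) = -34/11 - X (J(X) = -3 + (-1/11 - X) = -34/11 - X)
b(P(13))/J(g) = (-174*11²)/(-34/11 - 1*227) = (-174*121)/(-34/11 - 227) = -21054/(-2531/11) = -21054*(-11/2531) = 231594/2531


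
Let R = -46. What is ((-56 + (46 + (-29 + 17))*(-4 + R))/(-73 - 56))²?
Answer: 3083536/16641 ≈ 185.30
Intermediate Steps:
((-56 + (46 + (-29 + 17))*(-4 + R))/(-73 - 56))² = ((-56 + (46 + (-29 + 17))*(-4 - 46))/(-73 - 56))² = ((-56 + (46 - 12)*(-50))/(-129))² = ((-56 + 34*(-50))*(-1/129))² = ((-56 - 1700)*(-1/129))² = (-1756*(-1/129))² = (1756/129)² = 3083536/16641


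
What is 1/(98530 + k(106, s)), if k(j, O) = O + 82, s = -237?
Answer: 1/98375 ≈ 1.0165e-5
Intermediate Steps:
k(j, O) = 82 + O
1/(98530 + k(106, s)) = 1/(98530 + (82 - 237)) = 1/(98530 - 155) = 1/98375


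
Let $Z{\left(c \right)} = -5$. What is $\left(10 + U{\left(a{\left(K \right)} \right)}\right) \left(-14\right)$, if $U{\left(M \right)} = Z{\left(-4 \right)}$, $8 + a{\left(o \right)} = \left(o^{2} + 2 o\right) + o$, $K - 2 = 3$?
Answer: $-70$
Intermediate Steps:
$K = 5$ ($K = 2 + 3 = 5$)
$a{\left(o \right)} = -8 + o^{2} + 3 o$ ($a{\left(o \right)} = -8 + \left(\left(o^{2} + 2 o\right) + o\right) = -8 + \left(o^{2} + 3 o\right) = -8 + o^{2} + 3 o$)
$U{\left(M \right)} = -5$
$\left(10 + U{\left(a{\left(K \right)} \right)}\right) \left(-14\right) = \left(10 - 5\right) \left(-14\right) = 5 \left(-14\right) = -70$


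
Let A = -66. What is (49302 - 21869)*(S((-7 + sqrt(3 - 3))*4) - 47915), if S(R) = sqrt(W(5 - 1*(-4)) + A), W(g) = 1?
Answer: -1314452195 + 27433*I*sqrt(65) ≈ -1.3145e+9 + 2.2117e+5*I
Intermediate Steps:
S(R) = I*sqrt(65) (S(R) = sqrt(1 - 66) = sqrt(-65) = I*sqrt(65))
(49302 - 21869)*(S((-7 + sqrt(3 - 3))*4) - 47915) = (49302 - 21869)*(I*sqrt(65) - 47915) = 27433*(-47915 + I*sqrt(65)) = -1314452195 + 27433*I*sqrt(65)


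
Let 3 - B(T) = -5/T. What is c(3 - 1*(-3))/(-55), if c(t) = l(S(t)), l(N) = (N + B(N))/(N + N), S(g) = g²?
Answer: -1409/142560 ≈ -0.0098836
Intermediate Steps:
B(T) = 3 + 5/T (B(T) = 3 - (-5)/T = 3 + 5/T)
l(N) = (3 + N + 5/N)/(2*N) (l(N) = (N + (3 + 5/N))/(N + N) = (3 + N + 5/N)/((2*N)) = (3 + N + 5/N)*(1/(2*N)) = (3 + N + 5/N)/(2*N))
c(t) = (5 + t⁴ + 3*t²)/(2*t⁴) (c(t) = (5 + (t²)² + 3*t²)/(2*(t²)²) = (5 + t⁴ + 3*t²)/(2*t⁴))
c(3 - 1*(-3))/(-55) = ((5 + (3 - 1*(-3))⁴ + 3*(3 - 1*(-3))²)/(2*(3 - 1*(-3))⁴))/(-55) = -(5 + (3 + 3)⁴ + 3*(3 + 3)²)/(110*(3 + 3)⁴) = -(5 + 6⁴ + 3*6²)/(110*6⁴) = -(5 + 1296 + 3*36)/(110*1296) = -(5 + 1296 + 108)/(110*1296) = -1409/(110*1296) = -1/55*1409/2592 = -1409/142560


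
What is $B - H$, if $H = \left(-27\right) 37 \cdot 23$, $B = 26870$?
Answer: $49847$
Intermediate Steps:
$H = -22977$ ($H = \left(-999\right) 23 = -22977$)
$B - H = 26870 - -22977 = 26870 + 22977 = 49847$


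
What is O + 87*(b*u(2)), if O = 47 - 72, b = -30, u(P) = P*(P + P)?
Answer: -20905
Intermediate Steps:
u(P) = 2*P² (u(P) = P*(2*P) = 2*P²)
O = -25
O + 87*(b*u(2)) = -25 + 87*(-60*2²) = -25 + 87*(-60*4) = -25 + 87*(-30*8) = -25 + 87*(-240) = -25 - 20880 = -20905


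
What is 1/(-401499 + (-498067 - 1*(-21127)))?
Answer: -1/878439 ≈ -1.1384e-6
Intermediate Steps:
1/(-401499 + (-498067 - 1*(-21127))) = 1/(-401499 + (-498067 + 21127)) = 1/(-401499 - 476940) = 1/(-878439) = -1/878439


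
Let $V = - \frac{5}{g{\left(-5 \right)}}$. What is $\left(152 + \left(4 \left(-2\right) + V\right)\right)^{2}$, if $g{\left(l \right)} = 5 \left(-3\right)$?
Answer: $\frac{187489}{9} \approx 20832.0$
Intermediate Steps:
$g{\left(l \right)} = -15$
$V = \frac{1}{3}$ ($V = - \frac{5}{-15} = \left(-5\right) \left(- \frac{1}{15}\right) = \frac{1}{3} \approx 0.33333$)
$\left(152 + \left(4 \left(-2\right) + V\right)\right)^{2} = \left(152 + \left(4 \left(-2\right) + \frac{1}{3}\right)\right)^{2} = \left(152 + \left(-8 + \frac{1}{3}\right)\right)^{2} = \left(152 - \frac{23}{3}\right)^{2} = \left(\frac{433}{3}\right)^{2} = \frac{187489}{9}$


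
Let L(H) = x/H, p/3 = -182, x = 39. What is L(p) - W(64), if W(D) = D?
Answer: -897/14 ≈ -64.071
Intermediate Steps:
p = -546 (p = 3*(-182) = -546)
L(H) = 39/H
L(p) - W(64) = 39/(-546) - 1*64 = 39*(-1/546) - 64 = -1/14 - 64 = -897/14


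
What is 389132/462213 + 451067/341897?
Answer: 341532094675/158029238061 ≈ 2.1612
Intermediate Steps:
389132/462213 + 451067/341897 = 341532094675/158029238061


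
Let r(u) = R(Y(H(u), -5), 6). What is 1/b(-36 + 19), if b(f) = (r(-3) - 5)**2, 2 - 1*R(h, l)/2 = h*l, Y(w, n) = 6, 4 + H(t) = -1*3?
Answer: 1/5329 ≈ 0.00018765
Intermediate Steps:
H(t) = -7 (H(t) = -4 - 1*3 = -4 - 3 = -7)
R(h, l) = 4 - 2*h*l
r(u) = -68 (r(u) = 4 - 2*6*6 = 4 - 72 = -68)
b(f) = 5329 (b(f) = (-68 - 5)**2 = (-73)**2 = 5329)
1/b(-36 + 19) = 1/5329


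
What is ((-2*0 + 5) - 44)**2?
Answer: 1521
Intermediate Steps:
((-2*0 + 5) - 44)**2 = ((0 + 5) - 44)**2 = (5 - 44)**2 = (-39)**2 = 1521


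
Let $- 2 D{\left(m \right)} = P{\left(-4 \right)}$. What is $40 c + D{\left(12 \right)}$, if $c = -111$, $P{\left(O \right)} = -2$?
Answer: $-4439$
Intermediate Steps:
$D{\left(m \right)} = 1$ ($D{\left(m \right)} = \left(- \frac{1}{2}\right) \left(-2\right) = 1$)
$40 c + D{\left(12 \right)} = 40 \left(-111\right) + 1 = -4440 + 1 = -4439$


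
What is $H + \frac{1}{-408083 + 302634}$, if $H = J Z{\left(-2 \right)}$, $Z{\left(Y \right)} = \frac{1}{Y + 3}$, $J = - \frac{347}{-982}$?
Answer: $\frac{36589821}{103550918} \approx 0.35335$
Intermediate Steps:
$J = \frac{347}{982}$ ($J = \left(-347\right) \left(- \frac{1}{982}\right) = \frac{347}{982} \approx 0.35336$)
$Z{\left(Y \right)} = \frac{1}{3 + Y}$
$H = \frac{347}{982}$ ($H = \frac{347}{982 \left(3 - 2\right)} = \frac{347}{982 \cdot 1} = \frac{347}{982} \cdot 1 = \frac{347}{982} \approx 0.35336$)
$H + \frac{1}{-408083 + 302634} = \frac{347}{982} + \frac{1}{-408083 + 302634} = \frac{347}{982} + \frac{1}{-105449} = \frac{347}{982} - \frac{1}{105449} = \frac{36589821}{103550918}$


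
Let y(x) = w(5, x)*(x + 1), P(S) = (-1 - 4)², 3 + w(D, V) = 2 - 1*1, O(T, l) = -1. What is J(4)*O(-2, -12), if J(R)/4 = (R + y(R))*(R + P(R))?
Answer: 696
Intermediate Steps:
w(D, V) = -2 (w(D, V) = -3 + (2 - 1*1) = -3 + (2 - 1) = -3 + 1 = -2)
P(S) = 25 (P(S) = (-5)² = 25)
y(x) = -2 - 2*x (y(x) = -2*(x + 1) = -2*(1 + x) = -2 - 2*x)
J(R) = 4*(-2 - R)*(25 + R) (J(R) = 4*((R + (-2 - 2*R))*(R + 25)) = 4*((-2 - R)*(25 + R)) = 4*(-2 - R)*(25 + R))
J(4)*O(-2, -12) = (-200 - 108*4 - 4*4²)*(-1) = (-200 - 432 - 4*16)*(-1) = (-200 - 432 - 64)*(-1) = -696*(-1) = 696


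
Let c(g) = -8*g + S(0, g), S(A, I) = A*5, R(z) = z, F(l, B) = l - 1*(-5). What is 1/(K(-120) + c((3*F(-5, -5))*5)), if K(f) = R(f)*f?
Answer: 1/14400 ≈ 6.9444e-5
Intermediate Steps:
F(l, B) = 5 + l (F(l, B) = l + 5 = 5 + l)
K(f) = f² (K(f) = f*f = f²)
S(A, I) = 5*A
c(g) = -8*g (c(g) = -8*g + 5*0 = -8*g + 0 = -8*g)
1/(K(-120) + c((3*F(-5, -5))*5)) = 1/((-120)² - 8*3*(5 - 5)*5) = 1/(14400 - 8*3*0*5) = 1/(14400 - 0*5) = 1/(14400 - 8*0) = 1/(14400 + 0) = 1/14400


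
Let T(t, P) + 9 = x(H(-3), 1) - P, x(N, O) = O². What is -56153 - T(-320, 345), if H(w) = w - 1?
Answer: -55800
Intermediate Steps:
H(w) = -1 + w
T(t, P) = -8 - P (T(t, P) = -9 + (1² - P) = -9 + (1 - P) = -8 - P)
-56153 - T(-320, 345) = -56153 - (-8 - 1*345) = -56153 - (-8 - 345) = -56153 - 1*(-353) = -56153 + 353 = -55800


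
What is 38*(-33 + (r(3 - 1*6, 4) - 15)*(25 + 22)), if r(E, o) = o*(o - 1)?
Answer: -6612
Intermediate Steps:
r(E, o) = o*(-1 + o)
38*(-33 + (r(3 - 1*6, 4) - 15)*(25 + 22)) = 38*(-33 + (4*(-1 + 4) - 15)*(25 + 22)) = 38*(-33 + (4*3 - 15)*47) = 38*(-33 + (12 - 15)*47) = 38*(-33 - 3*47) = 38*(-33 - 141) = 38*(-174) = -6612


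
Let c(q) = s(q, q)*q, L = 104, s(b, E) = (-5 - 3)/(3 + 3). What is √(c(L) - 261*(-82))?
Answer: √191370/3 ≈ 145.82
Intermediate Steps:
s(b, E) = -4/3 (s(b, E) = -8/6 = -8*⅙ = -4/3)
c(q) = -4*q/3
√(c(L) - 261*(-82)) = √(-4/3*104 - 261*(-82)) = √(-416/3 + 21402) = √(63790/3) = √191370/3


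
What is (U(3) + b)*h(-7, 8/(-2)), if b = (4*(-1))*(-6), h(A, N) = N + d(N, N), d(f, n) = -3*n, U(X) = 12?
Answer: 288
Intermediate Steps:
h(A, N) = -2*N (h(A, N) = N - 3*N = -2*N)
b = 24 (b = -4*(-6) = 24)
(U(3) + b)*h(-7, 8/(-2)) = (12 + 24)*(-16/(-2)) = 36*(-16*(-1)/2) = 36*(-2*(-4)) = 36*8 = 288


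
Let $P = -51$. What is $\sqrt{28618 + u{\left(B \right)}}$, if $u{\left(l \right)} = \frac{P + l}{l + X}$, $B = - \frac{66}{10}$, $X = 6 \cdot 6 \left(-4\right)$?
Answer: $\frac{\sqrt{1802986714}}{251} \approx 169.17$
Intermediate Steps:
$X = -144$ ($X = 36 \left(-4\right) = -144$)
$B = - \frac{33}{5}$ ($B = \left(-66\right) \frac{1}{10} = - \frac{33}{5} \approx -6.6$)
$u{\left(l \right)} = \frac{-51 + l}{-144 + l}$ ($u{\left(l \right)} = \frac{-51 + l}{l - 144} = \frac{-51 + l}{-144 + l}$)
$\sqrt{28618 + u{\left(B \right)}} = \sqrt{28618 + \frac{-51 - \frac{33}{5}}{-144 - \frac{33}{5}}} = \sqrt{28618 + \frac{1}{- \frac{753}{5}} \left(- \frac{288}{5}\right)} = \sqrt{28618 - - \frac{96}{251}} = \sqrt{28618 + \frac{96}{251}} = \sqrt{\frac{7183214}{251}} = \frac{\sqrt{1802986714}}{251}$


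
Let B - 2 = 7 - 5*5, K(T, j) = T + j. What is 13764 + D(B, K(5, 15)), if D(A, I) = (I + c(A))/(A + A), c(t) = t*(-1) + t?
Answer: 110107/8 ≈ 13763.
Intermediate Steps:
c(t) = 0 (c(t) = -t + t = 0)
B = -16 (B = 2 + (7 - 5*5) = 2 + (7 - 25) = 2 - 18 = -16)
D(A, I) = I/(2*A) (D(A, I) = (I + 0)/(A + A) = I/((2*A)) = I*(1/(2*A)) = I/(2*A))
13764 + D(B, K(5, 15)) = 13764 + (1/2)*(5 + 15)/(-16) = 13764 + (1/2)*20*(-1/16) = 13764 - 5/8 = 110107/8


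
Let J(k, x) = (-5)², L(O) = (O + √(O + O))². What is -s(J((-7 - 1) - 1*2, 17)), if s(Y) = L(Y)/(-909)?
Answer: 75/101 + 250*√2/909 ≈ 1.1315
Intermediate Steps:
L(O) = (O + √2*√O)² (L(O) = (O + √(2*O))² = (O + √2*√O)²)
J(k, x) = 25
s(Y) = -(Y + √2*√Y)²/909 (s(Y) = (Y + √2*√Y)²/(-909) = (Y + √2*√Y)²*(-1/909) = -(Y + √2*√Y)²/909)
-s(J((-7 - 1) - 1*2, 17)) = -(-1)*(25 + √2*√25)²/909 = -(-1)*(25 + √2*5)²/909 = -(-1)*(25 + 5*√2)²/909 = (25 + 5*√2)²/909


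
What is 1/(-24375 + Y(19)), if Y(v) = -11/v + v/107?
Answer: -2033/49555191 ≈ -4.1025e-5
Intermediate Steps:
Y(v) = -11/v + v/107 (Y(v) = -11/v + v*(1/107) = -11/v + v/107)
1/(-24375 + Y(19)) = 1/(-24375 + (-11/19 + (1/107)*19)) = 1/(-24375 + (-11*1/19 + 19/107)) = 1/(-24375 + (-11/19 + 19/107)) = 1/(-24375 - 816/2033) = 1/(-49555191/2033) = -2033/49555191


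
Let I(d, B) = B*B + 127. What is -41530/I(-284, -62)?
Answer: -41530/3971 ≈ -10.458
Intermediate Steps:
I(d, B) = 127 + B**2 (I(d, B) = B**2 + 127 = 127 + B**2)
-41530/I(-284, -62) = -41530/(127 + (-62)**2) = -41530/(127 + 3844) = -41530/3971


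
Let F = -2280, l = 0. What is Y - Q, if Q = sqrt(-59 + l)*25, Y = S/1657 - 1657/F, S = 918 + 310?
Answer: 5545489/3777960 - 25*I*sqrt(59) ≈ 1.4679 - 192.03*I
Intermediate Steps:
S = 1228
Y = 5545489/3777960 (Y = 1228/1657 - 1657/(-2280) = 1228*(1/1657) - 1657*(-1/2280) = 1228/1657 + 1657/2280 = 5545489/3777960 ≈ 1.4679)
Q = 25*I*sqrt(59) (Q = sqrt(-59 + 0)*25 = sqrt(-59)*25 = (I*sqrt(59))*25 = 25*I*sqrt(59) ≈ 192.03*I)
Y - Q = 5545489/3777960 - 25*I*sqrt(59)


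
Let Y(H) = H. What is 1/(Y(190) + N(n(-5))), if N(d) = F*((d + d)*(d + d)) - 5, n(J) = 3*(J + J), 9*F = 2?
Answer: 1/985 ≈ 0.0010152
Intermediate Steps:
F = 2/9 (F = (⅑)*2 = 2/9 ≈ 0.22222)
n(J) = 6*J (n(J) = 3*(2*J) = 6*J)
N(d) = -5 + 8*d²/9 (N(d) = 2*((d + d)*(d + d))/9 - 5 = 2*((2*d)*(2*d))/9 - 5 = 2*(4*d²)/9 - 5 = 8*d²/9 - 5 = -5 + 8*d²/9)
1/(Y(190) + N(n(-5))) = 1/(190 + (-5 + 8*(6*(-5))²/9)) = 1/(190 + (-5 + (8/9)*(-30)²)) = 1/(190 + (-5 + (8/9)*900)) = 1/(190 + (-5 + 800)) = 1/(190 + 795) = 1/985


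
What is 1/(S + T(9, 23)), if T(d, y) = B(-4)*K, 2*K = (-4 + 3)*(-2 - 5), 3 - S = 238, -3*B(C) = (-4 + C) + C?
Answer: -1/221 ≈ -0.0045249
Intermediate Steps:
B(C) = 4/3 - 2*C/3 (B(C) = -((-4 + C) + C)/3 = -(-4 + 2*C)/3 = 4/3 - 2*C/3)
S = -235 (S = 3 - 1*238 = 3 - 238 = -235)
K = 7/2 (K = ((-4 + 3)*(-2 - 5))/2 = (-1*(-7))/2 = (1/2)*7 = 7/2 ≈ 3.5000)
T(d, y) = 14 (T(d, y) = (4/3 - 2/3*(-4))*(7/2) = (4/3 + 8/3)*(7/2) = 4*(7/2) = 14)
1/(S + T(9, 23)) = 1/(-235 + 14) = 1/(-221) = -1/221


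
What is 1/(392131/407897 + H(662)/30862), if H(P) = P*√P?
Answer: 38086391787627828827/24546843960512440883 - 849812446199447549*√662/24546843960512440883 ≈ 0.66083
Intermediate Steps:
H(P) = P^(3/2)
1/(392131/407897 + H(662)/30862) = 1/(392131/407897 + 662^(3/2)/30862) = 1/(392131*(1/407897) + (662*√662)*(1/30862)) = 1/(392131/407897 + 331*√662/15431)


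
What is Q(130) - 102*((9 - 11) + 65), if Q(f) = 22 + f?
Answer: -6274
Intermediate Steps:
Q(130) - 102*((9 - 11) + 65) = (22 + 130) - 102*((9 - 11) + 65) = 152 - 102*(-2 + 65) = 152 - 102*63 = 152 - 6426 = -6274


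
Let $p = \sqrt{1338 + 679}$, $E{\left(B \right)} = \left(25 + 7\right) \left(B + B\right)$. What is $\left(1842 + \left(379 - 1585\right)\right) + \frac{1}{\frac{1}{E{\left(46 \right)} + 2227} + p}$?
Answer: $\frac{34301419219885}{53933049096} + \frac{26739241 \sqrt{2017}}{53933049096} \approx 636.02$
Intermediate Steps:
$E{\left(B \right)} = 64 B$ ($E{\left(B \right)} = 32 \cdot 2 B = 64 B$)
$p = \sqrt{2017} \approx 44.911$
$\left(1842 + \left(379 - 1585\right)\right) + \frac{1}{\frac{1}{E{\left(46 \right)} + 2227} + p} = \left(1842 + \left(379 - 1585\right)\right) + \frac{1}{\frac{1}{64 \cdot 46 + 2227} + \sqrt{2017}} = \left(1842 - 1206\right) + \frac{1}{\frac{1}{2944 + 2227} + \sqrt{2017}} = 636 + \frac{1}{\frac{1}{5171} + \sqrt{2017}}$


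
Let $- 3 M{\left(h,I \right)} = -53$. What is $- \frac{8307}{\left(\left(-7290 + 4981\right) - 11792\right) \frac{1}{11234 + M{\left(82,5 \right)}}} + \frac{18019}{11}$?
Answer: $\frac{1282229464}{155111} \approx 8266.5$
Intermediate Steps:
$M{\left(h,I \right)} = \frac{53}{3}$ ($M{\left(h,I \right)} = \left(- \frac{1}{3}\right) \left(-53\right) = \frac{53}{3}$)
$- \frac{8307}{\left(\left(-7290 + 4981\right) - 11792\right) \frac{1}{11234 + M{\left(82,5 \right)}}} + \frac{18019}{11} = - \frac{8307}{\left(\left(-7290 + 4981\right) - 11792\right) \frac{1}{11234 + \frac{53}{3}}} + \frac{18019}{11} = - \frac{8307}{\left(-2309 - 11792\right) \frac{1}{\frac{33755}{3}}} + 18019 \cdot \frac{1}{11} = - \frac{8307}{\left(-14101\right) \frac{3}{33755}} + \frac{18019}{11} = - \frac{8307}{- \frac{42303}{33755}} + \frac{18019}{11} = \left(-8307\right) \left(- \frac{33755}{42303}\right) + \frac{18019}{11} = \frac{93467595}{14101} + \frac{18019}{11} = \frac{1282229464}{155111}$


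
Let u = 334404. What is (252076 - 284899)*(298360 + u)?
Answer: -20769212772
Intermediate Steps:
(252076 - 284899)*(298360 + u) = (252076 - 284899)*(298360 + 334404) = -32823*632764 = -20769212772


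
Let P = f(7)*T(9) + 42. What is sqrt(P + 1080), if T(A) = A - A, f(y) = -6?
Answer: sqrt(1122) ≈ 33.496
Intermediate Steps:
T(A) = 0
P = 42 (P = -6*0 + 42 = 0 + 42 = 42)
sqrt(P + 1080) = sqrt(42 + 1080) = sqrt(1122)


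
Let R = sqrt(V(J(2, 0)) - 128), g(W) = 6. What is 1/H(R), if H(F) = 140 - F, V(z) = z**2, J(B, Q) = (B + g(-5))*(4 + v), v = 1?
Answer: 35/4532 + sqrt(23)/2266 ≈ 0.0098393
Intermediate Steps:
J(B, Q) = 30 + 5*B (J(B, Q) = (B + 6)*(4 + 1) = (6 + B)*5 = 30 + 5*B)
R = 8*sqrt(23) (R = sqrt((30 + 5*2)**2 - 128) = sqrt((30 + 10)**2 - 128) = sqrt(40**2 - 128) = sqrt(1600 - 128) = sqrt(1472) = 8*sqrt(23) ≈ 38.367)
1/H(R) = 1/(140 - 8*sqrt(23))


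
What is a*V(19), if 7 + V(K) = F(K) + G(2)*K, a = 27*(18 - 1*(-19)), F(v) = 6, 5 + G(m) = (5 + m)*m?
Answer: 169830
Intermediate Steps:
G(m) = -5 + m*(5 + m) (G(m) = -5 + (5 + m)*m = -5 + m*(5 + m))
a = 999 (a = 27*(18 + 19) = 27*37 = 999)
V(K) = -1 + 9*K (V(K) = -7 + (6 + (-5 + 2² + 5*2)*K) = -7 + (6 + (-5 + 4 + 10)*K) = -7 + (6 + 9*K) = -1 + 9*K)
a*V(19) = 999*(-1 + 9*19) = 999*(-1 + 171) = 999*170 = 169830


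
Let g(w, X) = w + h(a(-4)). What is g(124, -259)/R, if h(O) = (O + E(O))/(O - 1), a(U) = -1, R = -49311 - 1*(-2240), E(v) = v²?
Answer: -124/47071 ≈ -0.0026343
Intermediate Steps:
R = -47071 (R = -49311 + 2240 = -47071)
h(O) = (O + O²)/(-1 + O) (h(O) = (O + O²)/(O - 1) = (O + O²)/(-1 + O))
g(w, X) = w (g(w, X) = w - (1 - 1)/(-1 - 1) = w - 1*0/(-2) = w - 1*(-½)*0 = w + 0 = w)
g(124, -259)/R = 124/(-47071) = 124*(-1/47071) = -124/47071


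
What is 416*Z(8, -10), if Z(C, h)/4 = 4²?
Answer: 26624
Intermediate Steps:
Z(C, h) = 64 (Z(C, h) = 4*4² = 4*16 = 64)
416*Z(8, -10) = 416*64 = 26624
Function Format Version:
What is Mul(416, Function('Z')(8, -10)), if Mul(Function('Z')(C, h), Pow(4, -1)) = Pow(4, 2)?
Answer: 26624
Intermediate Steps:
Function('Z')(C, h) = 64 (Function('Z')(C, h) = Mul(4, Pow(4, 2)) = Mul(4, 16) = 64)
Mul(416, Function('Z')(8, -10)) = Mul(416, 64) = 26624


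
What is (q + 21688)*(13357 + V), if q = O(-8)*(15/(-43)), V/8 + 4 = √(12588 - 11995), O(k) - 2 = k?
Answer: 12427881050/43 + 7461392*√593/43 ≈ 2.9325e+8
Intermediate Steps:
O(k) = 2 + k
V = -32 + 8*√593 (V = -32 + 8*√(12588 - 11995) = -32 + 8*√593 ≈ 162.81)
q = 90/43 (q = (2 - 8)*(15/(-43)) = -90*(-1)/43 = -6*(-15/43) = 90/43 ≈ 2.0930)
(q + 21688)*(13357 + V) = (90/43 + 21688)*(13357 + (-32 + 8*√593)) = 932674*(13325 + 8*√593)/43 = 12427881050/43 + 7461392*√593/43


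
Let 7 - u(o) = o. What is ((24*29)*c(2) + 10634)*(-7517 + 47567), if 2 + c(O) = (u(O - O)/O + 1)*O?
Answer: 621015300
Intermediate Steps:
u(o) = 7 - o
c(O) = -2 + O*(1 + 7/O) (c(O) = -2 + ((7 - (O - O))/O + 1)*O = -2 + ((7 - 1*0)/O + 1)*O = -2 + ((7 + 0)/O + 1)*O = -2 + (7/O + 1)*O = -2 + (1 + 7/O)*O = -2 + O*(1 + 7/O))
((24*29)*c(2) + 10634)*(-7517 + 47567) = ((24*29)*(5 + 2) + 10634)*(-7517 + 47567) = (696*7 + 10634)*40050 = (4872 + 10634)*40050 = 15506*40050 = 621015300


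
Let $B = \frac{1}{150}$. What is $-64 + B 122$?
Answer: $- \frac{4739}{75} \approx -63.187$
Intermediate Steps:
$B = \frac{1}{150} \approx 0.0066667$
$-64 + B 122 = -64 + \frac{1}{150} \cdot 122 = -64 + \frac{61}{75} = - \frac{4739}{75}$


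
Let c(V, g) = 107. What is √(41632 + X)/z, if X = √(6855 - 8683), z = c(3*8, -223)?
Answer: √(41632 + 2*I*√457)/107 ≈ 1.9069 + 0.00097918*I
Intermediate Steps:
z = 107
X = 2*I*√457 (X = √(-1828) = 2*I*√457 ≈ 42.755*I)
√(41632 + X)/z = √(41632 + 2*I*√457)/107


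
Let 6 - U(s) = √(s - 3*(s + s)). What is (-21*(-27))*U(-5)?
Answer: 567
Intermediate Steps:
U(s) = 6 - √5*√(-s) (U(s) = 6 - √(s - 3*(s + s)) = 6 - √(s - 6*s) = 6 - √(-5*s) = 6 - √5*√(-s))
(-21*(-27))*U(-5) = (-21*(-27))*(6 - √5*√(-1*(-5))) = 567*(6 - √5*√5) = 567*(6 - 5) = 567*1 = 567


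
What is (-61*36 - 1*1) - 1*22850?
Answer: -25047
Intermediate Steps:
(-61*36 - 1*1) - 1*22850 = (-2196 - 1) - 22850 = -2197 - 22850 = -25047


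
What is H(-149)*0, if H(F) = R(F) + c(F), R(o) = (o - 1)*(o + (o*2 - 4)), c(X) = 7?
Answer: 0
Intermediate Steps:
R(o) = (-1 + o)*(-4 + 3*o) (R(o) = (-1 + o)*(o + (2*o - 4)) = (-1 + o)*(o + (-4 + 2*o)) = (-1 + o)*(-4 + 3*o))
H(F) = 11 - 7*F + 3*F**2 (H(F) = (4 - 7*F + 3*F**2) + 7 = 11 - 7*F + 3*F**2)
H(-149)*0 = (11 - 7*(-149) + 3*(-149)**2)*0 = (11 + 1043 + 3*22201)*0 = (11 + 1043 + 66603)*0 = 67657*0 = 0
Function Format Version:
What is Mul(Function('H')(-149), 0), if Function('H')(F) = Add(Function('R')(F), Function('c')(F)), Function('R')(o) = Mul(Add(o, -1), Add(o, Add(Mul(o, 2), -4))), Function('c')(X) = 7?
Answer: 0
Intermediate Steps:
Function('R')(o) = Mul(Add(-1, o), Add(-4, Mul(3, o))) (Function('R')(o) = Mul(Add(-1, o), Add(o, Add(Mul(2, o), -4))) = Mul(Add(-1, o), Add(o, Add(-4, Mul(2, o)))) = Mul(Add(-1, o), Add(-4, Mul(3, o))))
Function('H')(F) = Add(11, Mul(-7, F), Mul(3, Pow(F, 2))) (Function('H')(F) = Add(Add(4, Mul(-7, F), Mul(3, Pow(F, 2))), 7) = Add(11, Mul(-7, F), Mul(3, Pow(F, 2))))
Mul(Function('H')(-149), 0) = Mul(Add(11, Mul(-7, -149), Mul(3, Pow(-149, 2))), 0) = Mul(Add(11, 1043, Mul(3, 22201)), 0) = Mul(Add(11, 1043, 66603), 0) = Mul(67657, 0) = 0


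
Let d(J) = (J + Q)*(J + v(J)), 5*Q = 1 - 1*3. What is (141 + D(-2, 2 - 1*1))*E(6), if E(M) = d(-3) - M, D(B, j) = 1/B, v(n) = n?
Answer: 10116/5 ≈ 2023.2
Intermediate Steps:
Q = -⅖ (Q = (1 - 1*3)/5 = (1 - 3)/5 = (⅕)*(-2) = -⅖ ≈ -0.40000)
d(J) = 2*J*(-⅖ + J) (d(J) = (J - ⅖)*(J + J) = (-⅖ + J)*(2*J) = 2*J*(-⅖ + J))
E(M) = 102/5 - M (E(M) = (⅖)*(-3)*(-2 + 5*(-3)) - M = (⅖)*(-3)*(-2 - 15) - M = (⅖)*(-3)*(-17) - M = 102/5 - M)
(141 + D(-2, 2 - 1*1))*E(6) = (141 + 1/(-2))*(102/5 - 1*6) = (141 - ½)*(102/5 - 6) = (281/2)*(72/5) = 10116/5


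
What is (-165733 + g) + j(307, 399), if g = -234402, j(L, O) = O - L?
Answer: -400043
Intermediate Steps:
(-165733 + g) + j(307, 399) = (-165733 - 234402) + (399 - 1*307) = -400135 + (399 - 307) = -400135 + 92 = -400043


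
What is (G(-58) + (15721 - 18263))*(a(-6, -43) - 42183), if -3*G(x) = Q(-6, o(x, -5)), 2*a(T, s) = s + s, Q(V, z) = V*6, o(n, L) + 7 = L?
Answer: 106831780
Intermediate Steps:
o(n, L) = -7 + L
Q(V, z) = 6*V
a(T, s) = s (a(T, s) = (s + s)/2 = (2*s)/2 = s)
G(x) = 12 (G(x) = -2*(-6) = -⅓*(-36) = 12)
(G(-58) + (15721 - 18263))*(a(-6, -43) - 42183) = (12 + (15721 - 18263))*(-43 - 42183) = (12 - 2542)*(-42226) = -2530*(-42226) = 106831780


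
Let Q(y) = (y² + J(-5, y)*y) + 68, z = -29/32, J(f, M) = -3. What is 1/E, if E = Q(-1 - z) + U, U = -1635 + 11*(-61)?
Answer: -1024/2291415 ≈ -0.00044689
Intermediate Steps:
z = -29/32 (z = -29*1/32 = -29/32 ≈ -0.90625)
Q(y) = 68 + y² - 3*y (Q(y) = (y² - 3*y) + 68 = 68 + y² - 3*y)
U = -2306 (U = -1635 - 671 = -2306)
E = -2291415/1024 (E = (68 + (-1 - 1*(-29/32))² - 3*(-1 - 1*(-29/32))) - 2306 = (68 + (-1 + 29/32)² - 3*(-1 + 29/32)) - 2306 = (68 + (-3/32)² - 3*(-3/32)) - 2306 = (68 + 9/1024 + 9/32) - 2306 = 69929/1024 - 2306 = -2291415/1024 ≈ -2237.7)
1/E = 1/(-2291415/1024) = -1024/2291415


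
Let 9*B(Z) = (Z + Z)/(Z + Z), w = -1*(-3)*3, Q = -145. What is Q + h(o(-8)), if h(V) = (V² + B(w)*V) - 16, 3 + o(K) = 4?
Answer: -1439/9 ≈ -159.89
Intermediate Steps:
w = 9 (w = 3*3 = 9)
B(Z) = ⅑ (B(Z) = ((Z + Z)/(Z + Z))/9 = ((2*Z)/((2*Z)))/9 = ((2*Z)*(1/(2*Z)))/9 = (⅑)*1 = ⅑)
o(K) = 1 (o(K) = -3 + 4 = 1)
h(V) = -16 + V² + V/9 (h(V) = (V² + V/9) - 16 = -16 + V² + V/9)
Q + h(o(-8)) = -145 + (-16 + 1² + (⅑)*1) = -145 + (-16 + 1 + ⅑) = -145 - 134/9 = -1439/9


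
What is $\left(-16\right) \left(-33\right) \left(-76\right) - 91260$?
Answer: $-131388$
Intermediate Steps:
$\left(-16\right) \left(-33\right) \left(-76\right) - 91260 = 528 \left(-76\right) - 91260 = -40128 - 91260 = -131388$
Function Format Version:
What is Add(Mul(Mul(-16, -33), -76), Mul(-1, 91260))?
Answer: -131388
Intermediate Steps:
Add(Mul(Mul(-16, -33), -76), Mul(-1, 91260)) = Add(Mul(528, -76), -91260) = Add(-40128, -91260) = -131388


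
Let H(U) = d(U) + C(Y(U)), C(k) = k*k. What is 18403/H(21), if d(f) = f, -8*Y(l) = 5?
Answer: 1177792/1369 ≈ 860.33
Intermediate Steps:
Y(l) = -5/8 (Y(l) = -⅛*5 = -5/8)
C(k) = k²
H(U) = 25/64 + U (H(U) = U + (-5/8)² = U + 25/64 = 25/64 + U)
18403/H(21) = 18403/(25/64 + 21) = 18403/(1369/64) = 18403*(64/1369) = 1177792/1369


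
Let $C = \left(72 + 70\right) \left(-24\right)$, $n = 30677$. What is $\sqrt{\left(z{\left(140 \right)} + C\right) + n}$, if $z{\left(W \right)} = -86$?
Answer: $\sqrt{27183} \approx 164.87$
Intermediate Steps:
$C = -3408$ ($C = 142 \left(-24\right) = -3408$)
$\sqrt{\left(z{\left(140 \right)} + C\right) + n} = \sqrt{\left(-86 - 3408\right) + 30677} = \sqrt{-3494 + 30677} = \sqrt{27183}$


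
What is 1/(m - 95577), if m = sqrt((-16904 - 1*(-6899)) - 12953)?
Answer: -95577/9134985887 - I*sqrt(22958)/9134985887 ≈ -1.0463e-5 - 1.6587e-8*I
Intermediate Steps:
m = I*sqrt(22958) (m = sqrt((-16904 + 6899) - 12953) = sqrt(-10005 - 12953) = sqrt(-22958) = I*sqrt(22958) ≈ 151.52*I)
1/(m - 95577) = 1/(I*sqrt(22958) - 95577) = 1/(-95577 + I*sqrt(22958))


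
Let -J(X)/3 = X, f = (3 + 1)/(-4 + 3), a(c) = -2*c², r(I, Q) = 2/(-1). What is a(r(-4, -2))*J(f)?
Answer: -96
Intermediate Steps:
r(I, Q) = -2 (r(I, Q) = 2*(-1) = -2)
f = -4 (f = 4/(-1) = 4*(-1) = -4)
J(X) = -3*X
a(r(-4, -2))*J(f) = (-2*(-2)²)*(-3*(-4)) = -2*4*12 = -8*12 = -96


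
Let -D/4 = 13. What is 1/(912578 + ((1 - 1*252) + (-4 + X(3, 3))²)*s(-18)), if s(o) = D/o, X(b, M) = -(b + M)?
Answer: 9/8209276 ≈ 1.0963e-6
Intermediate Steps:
D = -52 (D = -4*13 = -52)
X(b, M) = -M - b (X(b, M) = -(M + b) = -M - b)
s(o) = -52/o
1/(912578 + ((1 - 1*252) + (-4 + X(3, 3))²)*s(-18)) = 1/(912578 + ((1 - 1*252) + (-4 + (-1*3 - 1*3))²)*(-52/(-18))) = 1/(912578 + ((1 - 252) + (-4 + (-3 - 3))²)*(-52*(-1/18))) = 1/(912578 + (-251 + (-4 - 6)²)*(26/9)) = 1/(912578 + (-251 + (-10)²)*(26/9)) = 1/(912578 + (-251 + 100)*(26/9)) = 1/(912578 - 151*26/9) = 1/(912578 - 3926/9) = 1/(8209276/9) = 9/8209276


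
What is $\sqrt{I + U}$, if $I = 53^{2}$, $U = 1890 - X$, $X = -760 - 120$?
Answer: $\sqrt{5579} \approx 74.693$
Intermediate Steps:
$X = -880$
$U = 2770$ ($U = 1890 - -880 = 1890 + 880 = 2770$)
$I = 2809$
$\sqrt{I + U} = \sqrt{2809 + 2770} = \sqrt{5579}$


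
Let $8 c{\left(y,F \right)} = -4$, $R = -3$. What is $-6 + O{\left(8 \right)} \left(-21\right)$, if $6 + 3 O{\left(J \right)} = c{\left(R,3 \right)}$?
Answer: $\frac{79}{2} \approx 39.5$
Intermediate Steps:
$c{\left(y,F \right)} = - \frac{1}{2}$ ($c{\left(y,F \right)} = \frac{1}{8} \left(-4\right) = - \frac{1}{2}$)
$O{\left(J \right)} = - \frac{13}{6}$ ($O{\left(J \right)} = -2 + \frac{1}{3} \left(- \frac{1}{2}\right) = -2 - \frac{1}{6} = - \frac{13}{6}$)
$-6 + O{\left(8 \right)} \left(-21\right) = -6 - - \frac{91}{2} = -6 + \frac{91}{2} = \frac{79}{2}$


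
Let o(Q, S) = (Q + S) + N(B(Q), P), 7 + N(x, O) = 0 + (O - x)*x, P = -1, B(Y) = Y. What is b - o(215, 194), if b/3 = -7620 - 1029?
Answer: 20091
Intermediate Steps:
N(x, O) = -7 + x*(O - x) (N(x, O) = -7 + (0 + (O - x)*x) = -7 + (0 + x*(O - x)) = -7 + x*(O - x))
o(Q, S) = -7 + S - Q² (o(Q, S) = (Q + S) + (-7 - Q² - Q) = (Q + S) + (-7 - Q - Q²) = -7 + S - Q²)
b = -25947 (b = 3*(-7620 - 1029) = 3*(-8649) = -25947)
b - o(215, 194) = -25947 - (-7 + 194 - 1*215²) = -25947 - (-7 + 194 - 1*46225) = -25947 - (-7 + 194 - 46225) = -25947 - 1*(-46038) = -25947 + 46038 = 20091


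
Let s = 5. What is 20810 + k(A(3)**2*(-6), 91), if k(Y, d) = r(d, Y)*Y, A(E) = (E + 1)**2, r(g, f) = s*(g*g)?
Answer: -63577270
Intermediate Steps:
r(g, f) = 5*g**2 (r(g, f) = 5*(g*g) = 5*g**2)
A(E) = (1 + E)**2
k(Y, d) = 5*Y*d**2 (k(Y, d) = (5*d**2)*Y = 5*Y*d**2)
20810 + k(A(3)**2*(-6), 91) = 20810 + 5*(((1 + 3)**2)**2*(-6))*91**2 = 20810 + 5*((4**2)**2*(-6))*8281 = 20810 + 5*(16**2*(-6))*8281 = 20810 + 5*(256*(-6))*8281 = 20810 + 5*(-1536)*8281 = 20810 - 63598080 = -63577270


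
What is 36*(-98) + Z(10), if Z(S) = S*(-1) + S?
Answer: -3528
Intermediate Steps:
Z(S) = 0 (Z(S) = -S + S = 0)
36*(-98) + Z(10) = 36*(-98) + 0 = -3528 + 0 = -3528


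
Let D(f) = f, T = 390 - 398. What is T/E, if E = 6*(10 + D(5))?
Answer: -4/45 ≈ -0.088889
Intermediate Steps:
T = -8
E = 90 (E = 6*(10 + 5) = 6*15 = 90)
T/E = -8/90 = -8*1/90 = -4/45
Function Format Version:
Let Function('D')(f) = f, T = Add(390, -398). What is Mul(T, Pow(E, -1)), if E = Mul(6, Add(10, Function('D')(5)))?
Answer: Rational(-4, 45) ≈ -0.088889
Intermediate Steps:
T = -8
E = 90 (E = Mul(6, Add(10, 5)) = Mul(6, 15) = 90)
Mul(T, Pow(E, -1)) = Mul(-8, Pow(90, -1)) = Mul(-8, Rational(1, 90)) = Rational(-4, 45)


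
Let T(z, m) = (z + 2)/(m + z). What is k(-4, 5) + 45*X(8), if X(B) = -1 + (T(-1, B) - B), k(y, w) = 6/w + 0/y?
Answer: -13908/35 ≈ -397.37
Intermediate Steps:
T(z, m) = (2 + z)/(m + z)
k(y, w) = 6/w (k(y, w) = 6/w + 0 = 6/w)
X(B) = -1 + 1/(-1 + B) - B (X(B) = -1 + ((2 - 1)/(B - 1) - B) = -1 + (1/(-1 + B) - B) = -1 + 1/(-1 + B) - B)
k(-4, 5) + 45*X(8) = 6/5 + 45*((2 - 1*8**2)/(-1 + 8)) = 6*(1/5) + 45*((2 - 1*64)/7) = 6/5 + 45*((2 - 64)/7) = 6/5 + 45*((1/7)*(-62)) = 6/5 + 45*(-62/7) = 6/5 - 2790/7 = -13908/35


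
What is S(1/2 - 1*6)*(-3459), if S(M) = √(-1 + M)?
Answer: -3459*I*√26/2 ≈ -8818.8*I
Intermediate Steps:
S(1/2 - 1*6)*(-3459) = √(-1 + (1/2 - 1*6))*(-3459) = √(-1 + (½ - 6))*(-3459) = √(-1 - 11/2)*(-3459) = √(-13/2)*(-3459) = (I*√26/2)*(-3459) = -3459*I*√26/2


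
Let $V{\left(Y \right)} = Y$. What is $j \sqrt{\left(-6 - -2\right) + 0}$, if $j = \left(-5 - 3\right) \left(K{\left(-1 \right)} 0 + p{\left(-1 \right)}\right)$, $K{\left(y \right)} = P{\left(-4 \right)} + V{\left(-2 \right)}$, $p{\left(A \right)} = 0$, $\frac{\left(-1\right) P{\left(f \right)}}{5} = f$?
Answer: $0$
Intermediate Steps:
$P{\left(f \right)} = - 5 f$
$K{\left(y \right)} = 18$ ($K{\left(y \right)} = \left(-5\right) \left(-4\right) - 2 = 20 - 2 = 18$)
$j = 0$ ($j = \left(-5 - 3\right) \left(18 \cdot 0 + 0\right) = - 8 \left(0 + 0\right) = \left(-8\right) 0 = 0$)
$j \sqrt{\left(-6 - -2\right) + 0} = 0 \sqrt{\left(-6 - -2\right) + 0} = 0 \sqrt{\left(-6 + 2\right) + 0} = 0 \sqrt{-4 + 0} = 0 \sqrt{-4} = 0 \cdot 2 i = 0$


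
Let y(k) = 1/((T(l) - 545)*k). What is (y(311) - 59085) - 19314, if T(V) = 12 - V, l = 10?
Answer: -13239474328/168873 ≈ -78399.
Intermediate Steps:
y(k) = -1/(543*k) (y(k) = 1/(((12 - 1*10) - 545)*k) = 1/(((12 - 10) - 545)*k) = 1/((2 - 545)*k) = 1/((-543)*k) = -1/(543*k))
(y(311) - 59085) - 19314 = (-1/543/311 - 59085) - 19314 = (-1/543*1/311 - 59085) - 19314 = (-1/168873 - 59085) - 19314 = -9977861206/168873 - 19314 = -13239474328/168873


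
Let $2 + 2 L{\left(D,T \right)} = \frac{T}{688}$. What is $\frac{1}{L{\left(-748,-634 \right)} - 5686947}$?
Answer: $- \frac{688}{3912620541} \approx -1.7584 \cdot 10^{-7}$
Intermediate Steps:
$L{\left(D,T \right)} = -1 + \frac{T}{1376}$ ($L{\left(D,T \right)} = -1 + \frac{T \frac{1}{688}}{2} = -1 + \frac{\frac{1}{688} T}{2} = -1 + \frac{T}{1376}$)
$\frac{1}{L{\left(-748,-634 \right)} - 5686947} = \frac{1}{\left(-1 + \frac{1}{1376} \left(-634\right)\right) - 5686947} = \frac{1}{\left(-1 - \frac{317}{688}\right) - 5686947} = \frac{1}{- \frac{1005}{688} - 5686947} = \frac{1}{- \frac{3912620541}{688}} = - \frac{688}{3912620541}$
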